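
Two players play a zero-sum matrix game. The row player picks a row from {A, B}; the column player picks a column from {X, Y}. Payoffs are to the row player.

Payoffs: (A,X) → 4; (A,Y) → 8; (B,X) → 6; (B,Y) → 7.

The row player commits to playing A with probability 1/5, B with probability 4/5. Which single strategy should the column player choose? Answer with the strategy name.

If the column player plays X, the row player's expected payoff is (1/5)·4 + (4/5)·6 = 28/5.
If the column player plays Y, the row player's expected payoff is (1/5)·8 + (4/5)·7 = 36/5.
The column player minimizes the row player's payoff; the smallest is 28/5, so the best response is X.

X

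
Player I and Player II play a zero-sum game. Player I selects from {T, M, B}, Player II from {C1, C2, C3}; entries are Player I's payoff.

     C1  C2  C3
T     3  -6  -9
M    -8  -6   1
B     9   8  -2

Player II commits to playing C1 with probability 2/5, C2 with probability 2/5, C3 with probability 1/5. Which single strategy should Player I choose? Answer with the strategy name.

B

Expected payoff of T: (2/5)·3 + (2/5)·(-6) + (1/5)·(-9) = -3.
Expected payoff of M: (2/5)·(-8) + (2/5)·(-6) + (1/5)·1 = -27/5.
Expected payoff of B: (2/5)·9 + (2/5)·8 + (1/5)·(-2) = 32/5.
The largest is 32/5, so Player I's best response is B.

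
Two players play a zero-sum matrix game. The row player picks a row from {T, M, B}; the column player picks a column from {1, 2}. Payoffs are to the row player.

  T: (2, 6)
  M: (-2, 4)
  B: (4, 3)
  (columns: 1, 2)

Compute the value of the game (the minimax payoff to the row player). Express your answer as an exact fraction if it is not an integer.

18/5

Row minima: T → 2, M → -2, B → 3; maximin = 3.
Column maxima: 1 → 4, 2 → 6; minimax = 4.
3 ≠ 4, so there is no saddle point; optimal play is mixed.
M is strictly dominated by T, so the row player never plays it.
On the remaining 2×2 (T, B vs 1, 2):
Let the row player play T with probability p. Expected payoff against 1: 2p + 4(1−p) = −2p + 4; against 2: 6p + 3(1−p) = 3p + 3.
Setting these equal: −2p + 4 = 3p + 3 ⇒ −5p = -1 ⇒ p = 1/5, and the value is (-2)·(1/5) + 4 = 18/5.
For the column player: with q = P(1), equating T's and B's payoffs gives −4q + 6 = q + 3 ⇒ q = 3/5.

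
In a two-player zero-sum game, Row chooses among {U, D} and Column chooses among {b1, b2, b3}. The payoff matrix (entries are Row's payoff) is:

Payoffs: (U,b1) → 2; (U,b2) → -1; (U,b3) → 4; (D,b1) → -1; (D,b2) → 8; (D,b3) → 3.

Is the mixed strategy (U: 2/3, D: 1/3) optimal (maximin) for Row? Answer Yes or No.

No

Against b1 this mix gives (2/3)·2 + (1/3)·(-1) = 1.
Against b2 this mix gives (2/3)·(-1) + (1/3)·8 = 2.
Against b3 this mix gives (2/3)·4 + (1/3)·3 = 11/3.
Column will play b1, holding Row to 1. Shifting weight toward the row that does better against b1 would raise this floor (the equalizing mix achieves 5/4 against both b1 and b2), so the proposed strategy is not optimal.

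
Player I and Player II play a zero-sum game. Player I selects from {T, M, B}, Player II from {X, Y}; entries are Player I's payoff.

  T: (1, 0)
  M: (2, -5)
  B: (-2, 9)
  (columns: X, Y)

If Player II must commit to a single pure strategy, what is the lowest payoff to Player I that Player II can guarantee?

Column maxima: X → 2, Y → 9.
The smallest of these is 2.

2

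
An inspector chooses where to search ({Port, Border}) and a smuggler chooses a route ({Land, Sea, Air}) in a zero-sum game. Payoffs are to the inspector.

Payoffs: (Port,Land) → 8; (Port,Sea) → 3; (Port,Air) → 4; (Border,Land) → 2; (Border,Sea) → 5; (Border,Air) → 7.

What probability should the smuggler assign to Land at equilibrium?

Row minima: Port → 3, Border → 2; maximin = 3.
Column maxima: Land → 8, Sea → 5, Air → 7; minimax = 5.
3 ≠ 5, so there is no saddle point; optimal play is mixed.
Air is strictly dominated by Sea (it gives the inspector strictly more in every row), so the smuggler never plays it.
On the remaining 2×2 (Port, Border vs Land, Sea):
Let the inspector play Port with probability p. Expected payoff against Land: 8p + 2(1−p) = 6p + 2; against Sea: 3p + 5(1−p) = −2p + 5.
Setting these equal: 6p + 2 = −2p + 5 ⇒ 8p = 3 ⇒ p = 3/8, and the value is (6)·(3/8) + 2 = 17/4.
For the smuggler: with q = P(Land), equating Port's and Border's payoffs gives 5q + 3 = −3q + 5 ⇒ q = 1/4.

1/4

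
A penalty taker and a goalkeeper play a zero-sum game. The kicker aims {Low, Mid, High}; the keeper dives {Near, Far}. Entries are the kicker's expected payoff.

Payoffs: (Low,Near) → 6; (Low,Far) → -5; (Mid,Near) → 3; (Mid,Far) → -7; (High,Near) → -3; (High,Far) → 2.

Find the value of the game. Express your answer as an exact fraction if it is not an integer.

Row minima: Low → -5, Mid → -7, High → -3; maximin = -3.
Column maxima: Near → 6, Far → 2; minimax = 2.
-3 ≠ 2, so there is no saddle point; optimal play is mixed.
Mid is strictly dominated by Low, so the kicker never plays it.
On the remaining 2×2 (Low, High vs Near, Far):
Let the kicker play Low with probability p. Expected payoff against Near: 6p + (-3)(1−p) = 9p − 3; against Far: (-5)p + 2(1−p) = −7p + 2.
Setting these equal: 9p − 3 = −7p + 2 ⇒ 16p = 5 ⇒ p = 5/16, and the value is (9)·(5/16) − 3 = -3/16.
For the keeper: with q = P(Near), equating Low's and High's payoffs gives 11q − 5 = −5q + 2 ⇒ q = 7/16.

-3/16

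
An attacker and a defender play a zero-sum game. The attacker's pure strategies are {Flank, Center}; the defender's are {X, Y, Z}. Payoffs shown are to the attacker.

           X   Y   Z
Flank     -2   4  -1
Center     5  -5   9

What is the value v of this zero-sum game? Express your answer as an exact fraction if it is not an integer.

Row minima: Flank → -2, Center → -5; maximin = -2.
Column maxima: X → 5, Y → 4, Z → 9; minimax = 4.
-2 ≠ 4, so there is no saddle point; optimal play is mixed.
Z is strictly dominated by X (it gives the attacker strictly more in every row), so the defender never plays it.
On the remaining 2×2 (Flank, Center vs X, Y):
Let the attacker play Flank with probability p. Expected payoff against X: (-2)p + 5(1−p) = −7p + 5; against Y: 4p + (-5)(1−p) = 9p − 5.
Setting these equal: −7p + 5 = 9p − 5 ⇒ −16p = -10 ⇒ p = 5/8, and the value is (-7)·(5/8) + 5 = 5/8.
For the defender: with q = P(X), equating Flank's and Center's payoffs gives −6q + 4 = 10q − 5 ⇒ q = 9/16.

5/8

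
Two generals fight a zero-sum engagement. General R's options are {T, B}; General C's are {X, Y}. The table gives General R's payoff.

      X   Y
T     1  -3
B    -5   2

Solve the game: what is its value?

-13/11

Row minima: T → -3, B → -5; maximin = -3.
Column maxima: X → 1, Y → 2; minimax = 1.
-3 ≠ 1, so there is no saddle point; optimal play is mixed.
Let General R play T with probability p. Expected payoff against X: 1p + (-5)(1−p) = 6p − 5; against Y: (-3)p + 2(1−p) = −5p + 2.
Setting these equal: 6p − 5 = −5p + 2 ⇒ 11p = 7 ⇒ p = 7/11, and the value is (6)·(7/11) − 5 = -13/11.
For General C: with q = P(X), equating T's and B's payoffs gives 4q − 3 = −7q + 2 ⇒ q = 5/11.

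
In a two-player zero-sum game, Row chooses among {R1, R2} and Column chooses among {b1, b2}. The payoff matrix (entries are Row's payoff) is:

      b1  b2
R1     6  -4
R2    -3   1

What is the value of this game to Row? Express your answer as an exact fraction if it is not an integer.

Row minima: R1 → -4, R2 → -3; maximin = -3.
Column maxima: b1 → 6, b2 → 1; minimax = 1.
-3 ≠ 1, so there is no saddle point; optimal play is mixed.
Let Row play R1 with probability p. Expected payoff against b1: 6p + (-3)(1−p) = 9p − 3; against b2: (-4)p + 1(1−p) = −5p + 1.
Setting these equal: 9p − 3 = −5p + 1 ⇒ 14p = 4 ⇒ p = 2/7, and the value is (9)·(2/7) − 3 = -3/7.
For Column: with q = P(b1), equating R1's and R2's payoffs gives 10q − 4 = −4q + 1 ⇒ q = 5/14.

-3/7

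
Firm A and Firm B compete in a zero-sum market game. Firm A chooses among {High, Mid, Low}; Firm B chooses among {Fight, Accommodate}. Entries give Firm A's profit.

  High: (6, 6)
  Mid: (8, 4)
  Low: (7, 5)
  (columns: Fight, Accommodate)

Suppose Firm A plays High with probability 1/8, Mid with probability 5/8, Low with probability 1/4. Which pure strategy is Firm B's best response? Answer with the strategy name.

If Firm B plays Fight, Firm A's expected payoff is (1/8)·6 + (5/8)·8 + (1/4)·7 = 15/2.
If Firm B plays Accommodate, Firm A's expected payoff is (1/8)·6 + (5/8)·4 + (1/4)·5 = 9/2.
Firm B minimizes Firm A's payoff; the smallest is 9/2, so the best response is Accommodate.

Accommodate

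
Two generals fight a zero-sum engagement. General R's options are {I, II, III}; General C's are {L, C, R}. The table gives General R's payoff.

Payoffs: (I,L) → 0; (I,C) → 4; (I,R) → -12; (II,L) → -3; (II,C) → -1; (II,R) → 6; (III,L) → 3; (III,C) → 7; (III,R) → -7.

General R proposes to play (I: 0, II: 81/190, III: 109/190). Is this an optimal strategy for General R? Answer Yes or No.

No

Against L this mix gives (81/190)·(-3) + (109/190)·3 = 42/95.
Against C this mix gives (81/190)·(-1) + (109/190)·7 = 341/95.
Against R this mix gives (81/190)·6 + (109/190)·(-7) = -277/190.
General C will play R, holding General R to -277/190. Shifting weight toward the row that does better against R would raise this floor (the equalizing mix achieves -3/19 against both R and L), so the proposed strategy is not optimal.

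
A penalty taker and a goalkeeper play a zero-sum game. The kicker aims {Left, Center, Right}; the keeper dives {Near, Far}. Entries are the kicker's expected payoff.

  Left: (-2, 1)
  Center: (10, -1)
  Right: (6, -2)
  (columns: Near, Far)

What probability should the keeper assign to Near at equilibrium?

Row minima: Left → -2, Center → -1, Right → -2; maximin = -1.
Column maxima: Near → 10, Far → 1; minimax = 1.
-1 ≠ 1, so there is no saddle point; optimal play is mixed.
Right is strictly dominated by Center, so the kicker never plays it.
On the remaining 2×2 (Left, Center vs Near, Far):
Let the kicker play Left with probability p. Expected payoff against Near: (-2)p + 10(1−p) = −12p + 10; against Far: 1p + (-1)(1−p) = 2p − 1.
Setting these equal: −12p + 10 = 2p − 1 ⇒ −14p = -11 ⇒ p = 11/14, and the value is (-12)·(11/14) + 10 = 4/7.
For the keeper: with q = P(Near), equating Left's and Center's payoffs gives −3q + 1 = 11q − 1 ⇒ q = 1/7.

1/7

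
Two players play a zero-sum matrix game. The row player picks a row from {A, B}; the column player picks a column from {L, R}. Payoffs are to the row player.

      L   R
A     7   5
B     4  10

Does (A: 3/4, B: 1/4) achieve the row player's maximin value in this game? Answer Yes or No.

Yes

Against L this mix gives (3/4)·7 + (1/4)·4 = 25/4.
Against R this mix gives (3/4)·5 + (1/4)·10 = 25/4.
All of the column player's active replies (L, R) yield 25/4, and no column does worse for the row player. The mix makes the column player indifferent and guarantees 25/4, so it is optimal.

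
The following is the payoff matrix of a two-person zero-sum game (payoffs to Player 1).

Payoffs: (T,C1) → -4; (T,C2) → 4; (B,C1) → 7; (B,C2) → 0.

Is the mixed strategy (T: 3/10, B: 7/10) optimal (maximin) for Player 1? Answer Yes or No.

Against C1 this mix gives (3/10)·(-4) + (7/10)·7 = 37/10.
Against C2 this mix gives (3/10)·4 + (7/10)·0 = 6/5.
Player 2 will play C2, holding Player 1 to 6/5. Shifting weight toward the row that does better against C2 would raise this floor (the equalizing mix achieves 28/15 against both C2 and C1), so the proposed strategy is not optimal.

No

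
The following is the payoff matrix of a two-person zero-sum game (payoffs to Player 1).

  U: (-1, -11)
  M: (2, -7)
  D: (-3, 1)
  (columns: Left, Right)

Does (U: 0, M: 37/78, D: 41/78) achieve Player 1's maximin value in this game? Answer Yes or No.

Against Left this mix gives (37/78)·2 + (41/78)·(-3) = -49/78.
Against Right this mix gives (37/78)·(-7) + (41/78)·1 = -109/39.
Player 2 will play Right, holding Player 1 to -109/39. Shifting weight toward the row that does better against Right would raise this floor (the equalizing mix achieves -19/13 against both Right and Left), so the proposed strategy is not optimal.

No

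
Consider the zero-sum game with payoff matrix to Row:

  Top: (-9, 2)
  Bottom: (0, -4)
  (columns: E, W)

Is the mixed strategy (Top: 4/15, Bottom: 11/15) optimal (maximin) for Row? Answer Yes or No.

Against E this mix gives (4/15)·(-9) + (11/15)·0 = -12/5.
Against W this mix gives (4/15)·2 + (11/15)·(-4) = -12/5.
All of Column's active replies (E, W) yield -12/5, and no column does worse for Row. The mix makes Column indifferent and guarantees -12/5, so it is optimal.

Yes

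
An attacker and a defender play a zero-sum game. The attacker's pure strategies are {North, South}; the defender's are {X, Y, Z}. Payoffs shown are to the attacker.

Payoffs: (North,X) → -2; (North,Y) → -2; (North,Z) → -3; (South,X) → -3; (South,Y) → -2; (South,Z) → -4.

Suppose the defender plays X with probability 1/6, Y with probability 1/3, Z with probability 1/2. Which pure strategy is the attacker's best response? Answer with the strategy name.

Expected payoff of North: (1/6)·(-2) + (1/3)·(-2) + (1/2)·(-3) = -5/2.
Expected payoff of South: (1/6)·(-3) + (1/3)·(-2) + (1/2)·(-4) = -19/6.
The largest is -5/2, so the attacker's best response is North.

North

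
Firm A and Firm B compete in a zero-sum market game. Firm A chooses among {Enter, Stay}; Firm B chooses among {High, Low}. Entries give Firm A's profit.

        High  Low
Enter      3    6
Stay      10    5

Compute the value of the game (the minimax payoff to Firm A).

45/8

Row minima: Enter → 3, Stay → 5; maximin = 5.
Column maxima: High → 10, Low → 6; minimax = 6.
5 ≠ 6, so there is no saddle point; optimal play is mixed.
Let Firm A play Enter with probability p. Expected payoff against High: 3p + 10(1−p) = −7p + 10; against Low: 6p + 5(1−p) = p + 5.
Setting these equal: −7p + 10 = p + 5 ⇒ −8p = -5 ⇒ p = 5/8, and the value is (-7)·(5/8) + 10 = 45/8.
For Firm B: with q = P(High), equating Enter's and Stay's payoffs gives −3q + 6 = 5q + 5 ⇒ q = 1/8.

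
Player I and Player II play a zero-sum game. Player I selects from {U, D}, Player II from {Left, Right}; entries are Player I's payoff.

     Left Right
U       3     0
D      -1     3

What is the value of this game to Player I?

Row minima: U → 0, D → -1; maximin = 0.
Column maxima: Left → 3, Right → 3; minimax = 3.
0 ≠ 3, so there is no saddle point; optimal play is mixed.
Let Player I play U with probability p. Expected payoff against Left: 3p + (-1)(1−p) = 4p − 1; against Right: 0p + 3(1−p) = −3p + 3.
Setting these equal: 4p − 1 = −3p + 3 ⇒ 7p = 4 ⇒ p = 4/7, and the value is (4)·(4/7) − 1 = 9/7.
For Player II: with q = P(Left), equating U's and D's payoffs gives 3q = −4q + 3 ⇒ q = 3/7.

9/7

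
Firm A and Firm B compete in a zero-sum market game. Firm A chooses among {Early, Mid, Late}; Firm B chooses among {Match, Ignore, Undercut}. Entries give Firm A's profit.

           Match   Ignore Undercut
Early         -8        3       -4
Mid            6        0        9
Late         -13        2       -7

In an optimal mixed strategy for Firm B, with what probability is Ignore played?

14/17

Row minima: Early → -8, Mid → 0, Late → -13; maximin = 0.
Column maxima: Match → 6, Ignore → 3, Undercut → 9; minimax = 3.
0 ≠ 3, so there is no saddle point; optimal play is mixed.
Late is strictly dominated by Early, so Firm A never plays it.
Undercut is strictly dominated by Match (it gives Firm A strictly more in every row), so Firm B never plays it.
On the remaining 2×2 (Early, Mid vs Match, Ignore):
Let Firm A play Early with probability p. Expected payoff against Match: (-8)p + 6(1−p) = −14p + 6; against Ignore: 3p + 0(1−p) = 3p.
Setting these equal: −14p + 6 = 3p ⇒ −17p = -6 ⇒ p = 6/17, and the value is (-14)·(6/17) + 6 = 18/17.
For Firm B: with q = P(Match), equating Early's and Mid's payoffs gives −11q + 3 = 6q ⇒ q = 3/17.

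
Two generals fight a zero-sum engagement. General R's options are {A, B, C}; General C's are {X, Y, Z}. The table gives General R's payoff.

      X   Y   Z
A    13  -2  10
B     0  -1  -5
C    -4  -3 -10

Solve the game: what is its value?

Row minima: A → -2, B → -5, C → -10; maximin = -2.
Column maxima: X → 13, Y → -1, Z → 10; minimax = -1.
-2 ≠ -1, so there is no saddle point; optimal play is mixed.
C is strictly dominated by A, so General R never plays it.
With C eliminated, X is strictly dominated by Y (it gives General R strictly more in every remaining row), so General C never plays it.
On the remaining 2×2 (A, B vs Y, Z):
Let General R play A with probability p. Expected payoff against Y: (-2)p + (-1)(1−p) = −p − 1; against Z: 10p + (-5)(1−p) = 15p − 5.
Setting these equal: −p − 1 = 15p − 5 ⇒ −16p = -4 ⇒ p = 1/4, and the value is (-1)·(1/4) − 1 = -5/4.
For General C: with q = P(Y), equating A's and B's payoffs gives −12q + 10 = 4q − 5 ⇒ q = 15/16.

-5/4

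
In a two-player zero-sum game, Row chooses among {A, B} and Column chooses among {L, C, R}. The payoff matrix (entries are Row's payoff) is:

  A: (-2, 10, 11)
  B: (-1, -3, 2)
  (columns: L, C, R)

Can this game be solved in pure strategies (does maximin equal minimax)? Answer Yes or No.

No

Row minima: A → -2, B → -3; maximin = -2.
Column maxima: L → -1, C → 10, R → 11; minimax = -1.
-2 ≠ -1, so no pure-strategy equilibrium exists.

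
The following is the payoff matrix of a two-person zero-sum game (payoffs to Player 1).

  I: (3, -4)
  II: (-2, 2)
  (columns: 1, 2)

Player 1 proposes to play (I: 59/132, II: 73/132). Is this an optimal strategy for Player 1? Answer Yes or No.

No

Against 1 this mix gives (59/132)·3 + (73/132)·(-2) = 31/132.
Against 2 this mix gives (59/132)·(-4) + (73/132)·2 = -15/22.
Player 2 will play 2, holding Player 1 to -15/22. Shifting weight toward the row that does better against 2 would raise this floor (the equalizing mix achieves -2/11 against both 2 and 1), so the proposed strategy is not optimal.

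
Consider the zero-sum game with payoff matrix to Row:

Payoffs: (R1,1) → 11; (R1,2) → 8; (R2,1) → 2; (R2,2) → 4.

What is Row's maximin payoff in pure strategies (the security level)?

8

Row minima: R1 → 8, R2 → 2.
The best of these is 8.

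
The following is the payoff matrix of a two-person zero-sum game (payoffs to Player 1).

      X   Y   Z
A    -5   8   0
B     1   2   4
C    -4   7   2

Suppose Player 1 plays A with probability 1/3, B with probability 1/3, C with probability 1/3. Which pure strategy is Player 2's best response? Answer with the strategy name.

If Player 2 plays X, Player 1's expected payoff is (1/3)·(-5) + (1/3)·1 + (1/3)·(-4) = -8/3.
If Player 2 plays Y, Player 1's expected payoff is (1/3)·8 + (1/3)·2 + (1/3)·7 = 17/3.
If Player 2 plays Z, Player 1's expected payoff is (1/3)·0 + (1/3)·4 + (1/3)·2 = 2.
Player 2 minimizes Player 1's payoff; the smallest is -8/3, so the best response is X.

X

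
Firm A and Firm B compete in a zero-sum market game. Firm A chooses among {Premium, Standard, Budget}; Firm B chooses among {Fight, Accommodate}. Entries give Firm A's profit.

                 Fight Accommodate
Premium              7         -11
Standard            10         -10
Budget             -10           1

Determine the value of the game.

Row minima: Premium → -11, Standard → -10, Budget → -10; maximin = -10.
Column maxima: Fight → 10, Accommodate → 1; minimax = 1.
-10 ≠ 1, so there is no saddle point; optimal play is mixed.
Premium is strictly dominated by Standard, so Firm A never plays it.
On the remaining 2×2 (Standard, Budget vs Fight, Accommodate):
Let Firm A play Standard with probability p. Expected payoff against Fight: 10p + (-10)(1−p) = 20p − 10; against Accommodate: (-10)p + 1(1−p) = −11p + 1.
Setting these equal: 20p − 10 = −11p + 1 ⇒ 31p = 11 ⇒ p = 11/31, and the value is (20)·(11/31) − 10 = -90/31.
For Firm B: with q = P(Fight), equating Standard's and Budget's payoffs gives 20q − 10 = −11q + 1 ⇒ q = 11/31.

-90/31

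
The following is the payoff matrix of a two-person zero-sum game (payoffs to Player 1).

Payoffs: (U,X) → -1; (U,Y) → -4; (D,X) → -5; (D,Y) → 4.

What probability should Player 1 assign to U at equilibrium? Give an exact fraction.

3/4

Row minima: U → -4, D → -5; maximin = -4.
Column maxima: X → -1, Y → 4; minimax = -1.
-4 ≠ -1, so there is no saddle point; optimal play is mixed.
Let Player 1 play U with probability p. Expected payoff against X: (-1)p + (-5)(1−p) = 4p − 5; against Y: (-4)p + 4(1−p) = −8p + 4.
Setting these equal: 4p − 5 = −8p + 4 ⇒ 12p = 9 ⇒ p = 3/4, and the value is (4)·(3/4) − 5 = -2.
For Player 2: with q = P(X), equating U's and D's payoffs gives 3q − 4 = −9q + 4 ⇒ q = 2/3.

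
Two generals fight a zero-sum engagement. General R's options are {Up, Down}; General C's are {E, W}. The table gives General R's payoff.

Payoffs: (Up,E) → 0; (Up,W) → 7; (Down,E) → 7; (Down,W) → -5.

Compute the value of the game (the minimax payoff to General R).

Row minima: Up → 0, Down → -5; maximin = 0.
Column maxima: E → 7, W → 7; minimax = 7.
0 ≠ 7, so there is no saddle point; optimal play is mixed.
Let General R play Up with probability p. Expected payoff against E: 0p + 7(1−p) = −7p + 7; against W: 7p + (-5)(1−p) = 12p − 5.
Setting these equal: −7p + 7 = 12p − 5 ⇒ −19p = -12 ⇒ p = 12/19, and the value is (-7)·(12/19) + 7 = 49/19.
For General C: with q = P(E), equating Up's and Down's payoffs gives −7q + 7 = 12q − 5 ⇒ q = 12/19.

49/19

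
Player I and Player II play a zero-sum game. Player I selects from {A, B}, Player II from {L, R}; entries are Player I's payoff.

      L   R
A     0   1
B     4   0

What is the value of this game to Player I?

4/5

Row minima: A → 0, B → 0; maximin = 0.
Column maxima: L → 4, R → 1; minimax = 1.
0 ≠ 1, so there is no saddle point; optimal play is mixed.
Let Player I play A with probability p. Expected payoff against L: 0p + 4(1−p) = −4p + 4; against R: 1p + 0(1−p) = p.
Setting these equal: −4p + 4 = p ⇒ −5p = -4 ⇒ p = 4/5, and the value is (-4)·(4/5) + 4 = 4/5.
For Player II: with q = P(L), equating A's and B's payoffs gives −q + 1 = 4q ⇒ q = 1/5.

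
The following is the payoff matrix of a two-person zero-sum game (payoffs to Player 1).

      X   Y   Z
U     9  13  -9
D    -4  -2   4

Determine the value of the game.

Row minima: U → -9, D → -4; maximin = -4.
Column maxima: X → 9, Y → 13, Z → 4; minimax = 4.
-4 ≠ 4, so there is no saddle point; optimal play is mixed.
Y is strictly dominated by X (it gives Player 1 strictly more in every row), so Player 2 never plays it.
On the remaining 2×2 (U, D vs X, Z):
Let Player 1 play U with probability p. Expected payoff against X: 9p + (-4)(1−p) = 13p − 4; against Z: (-9)p + 4(1−p) = −13p + 4.
Setting these equal: 13p − 4 = −13p + 4 ⇒ 26p = 8 ⇒ p = 4/13, and the value is (13)·(4/13) − 4 = 0.
For Player 2: with q = P(X), equating U's and D's payoffs gives 18q − 9 = −8q + 4 ⇒ q = 1/2.

0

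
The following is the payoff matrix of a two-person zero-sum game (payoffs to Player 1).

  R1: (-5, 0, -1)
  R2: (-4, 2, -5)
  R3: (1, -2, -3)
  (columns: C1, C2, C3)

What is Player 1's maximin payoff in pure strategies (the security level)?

Row minima: R1 → -5, R2 → -5, R3 → -3.
The best of these is -3.

-3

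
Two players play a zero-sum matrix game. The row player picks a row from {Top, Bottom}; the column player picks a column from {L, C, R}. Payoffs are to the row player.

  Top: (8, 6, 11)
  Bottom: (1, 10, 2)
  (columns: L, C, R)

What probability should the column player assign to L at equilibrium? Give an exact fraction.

4/11

Row minima: Top → 6, Bottom → 1; maximin = 6.
Column maxima: L → 8, C → 10, R → 11; minimax = 8.
6 ≠ 8, so there is no saddle point; optimal play is mixed.
R is strictly dominated by L (it gives the row player strictly more in every row), so the column player never plays it.
On the remaining 2×2 (Top, Bottom vs L, C):
Let the row player play Top with probability p. Expected payoff against L: 8p + 1(1−p) = 7p + 1; against C: 6p + 10(1−p) = −4p + 10.
Setting these equal: 7p + 1 = −4p + 10 ⇒ 11p = 9 ⇒ p = 9/11, and the value is (7)·(9/11) + 1 = 74/11.
For the column player: with q = P(L), equating Top's and Bottom's payoffs gives 2q + 6 = −9q + 10 ⇒ q = 4/11.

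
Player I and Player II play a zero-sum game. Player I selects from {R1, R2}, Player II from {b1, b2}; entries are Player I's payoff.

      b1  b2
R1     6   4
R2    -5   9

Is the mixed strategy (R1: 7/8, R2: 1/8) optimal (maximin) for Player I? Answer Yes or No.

Yes

Against b1 this mix gives (7/8)·6 + (1/8)·(-5) = 37/8.
Against b2 this mix gives (7/8)·4 + (1/8)·9 = 37/8.
All of Player II's active replies (b1, b2) yield 37/8, and no column does worse for Player I. The mix makes Player II indifferent and guarantees 37/8, so it is optimal.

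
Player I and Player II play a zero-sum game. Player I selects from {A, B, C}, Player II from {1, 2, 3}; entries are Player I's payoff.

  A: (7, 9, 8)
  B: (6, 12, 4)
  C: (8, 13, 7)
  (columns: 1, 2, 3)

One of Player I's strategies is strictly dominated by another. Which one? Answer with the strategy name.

C gives a strictly higher payoff than B against every column: 8 > 6, 13 > 12, 7 > 4.
So B is strictly dominated and Player I never plays it.

B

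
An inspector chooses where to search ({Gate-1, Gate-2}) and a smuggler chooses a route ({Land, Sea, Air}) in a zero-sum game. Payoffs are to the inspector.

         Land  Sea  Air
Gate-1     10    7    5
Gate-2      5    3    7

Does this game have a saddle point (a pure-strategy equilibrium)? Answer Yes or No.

No

Row minima: Gate-1 → 5, Gate-2 → 3; maximin = 5.
Column maxima: Land → 10, Sea → 7, Air → 7; minimax = 7.
5 ≠ 7, so no pure-strategy equilibrium exists.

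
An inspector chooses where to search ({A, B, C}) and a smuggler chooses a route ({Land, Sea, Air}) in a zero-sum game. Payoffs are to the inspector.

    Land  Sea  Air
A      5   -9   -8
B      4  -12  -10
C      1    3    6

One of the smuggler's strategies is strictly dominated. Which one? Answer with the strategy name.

Air

Sea holds the inspector's payoff strictly below Air in every row: -9 < -8, -12 < -10, 3 < 6.
So Air is strictly dominated for the smuggler.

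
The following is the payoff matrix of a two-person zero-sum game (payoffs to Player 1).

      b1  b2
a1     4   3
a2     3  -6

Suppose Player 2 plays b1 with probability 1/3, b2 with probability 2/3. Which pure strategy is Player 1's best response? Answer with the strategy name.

a1

Expected payoff of a1: (1/3)·4 + (2/3)·3 = 10/3.
Expected payoff of a2: (1/3)·3 + (2/3)·(-6) = -3.
The largest is 10/3, so Player 1's best response is a1.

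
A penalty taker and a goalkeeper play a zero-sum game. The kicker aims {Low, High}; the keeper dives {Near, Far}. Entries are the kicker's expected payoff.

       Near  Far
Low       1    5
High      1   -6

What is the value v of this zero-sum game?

1

Row minima: Low → 1, High → -6; maximin = 1.
Column maxima: Near → 1, Far → 5; minimax = 1.
Since maximin = minimax = 1, there is a saddle point and the value is 1.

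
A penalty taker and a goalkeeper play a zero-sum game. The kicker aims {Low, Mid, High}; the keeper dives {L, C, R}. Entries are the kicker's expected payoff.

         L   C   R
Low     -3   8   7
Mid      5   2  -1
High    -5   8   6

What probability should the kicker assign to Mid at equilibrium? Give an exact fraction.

5/8

Row minima: Low → -3, Mid → -1, High → -5; maximin = -1.
Column maxima: L → 5, C → 8, R → 7; minimax = 5.
-1 ≠ 5, so there is no saddle point; optimal play is mixed.
C is strictly dominated by R (it gives the kicker strictly more in every row), so the keeper never plays it.
With C eliminated, High is strictly dominated by Low (Low gives the kicker strictly more in every remaining column), so the kicker never plays it.
On the remaining 2×2 (Low, Mid vs L, R):
Let the kicker play Low with probability p. Expected payoff against L: (-3)p + 5(1−p) = −8p + 5; against R: 7p + (-1)(1−p) = 8p − 1.
Setting these equal: −8p + 5 = 8p − 1 ⇒ −16p = -6 ⇒ p = 3/8, and the value is (-8)·(3/8) + 5 = 2.
For the keeper: with q = P(L), equating Low's and Mid's payoffs gives −10q + 7 = 6q − 1 ⇒ q = 1/2.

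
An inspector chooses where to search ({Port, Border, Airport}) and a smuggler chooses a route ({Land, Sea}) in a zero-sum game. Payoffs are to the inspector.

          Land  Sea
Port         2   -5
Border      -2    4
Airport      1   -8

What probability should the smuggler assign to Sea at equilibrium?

4/13

Row minima: Port → -5, Border → -2, Airport → -8; maximin = -2.
Column maxima: Land → 2, Sea → 4; minimax = 2.
-2 ≠ 2, so there is no saddle point; optimal play is mixed.
Airport is strictly dominated by Port, so the inspector never plays it.
On the remaining 2×2 (Port, Border vs Land, Sea):
Let the inspector play Port with probability p. Expected payoff against Land: 2p + (-2)(1−p) = 4p − 2; against Sea: (-5)p + 4(1−p) = −9p + 4.
Setting these equal: 4p − 2 = −9p + 4 ⇒ 13p = 6 ⇒ p = 6/13, and the value is (4)·(6/13) − 2 = -2/13.
For the smuggler: with q = P(Land), equating Port's and Border's payoffs gives 7q − 5 = −6q + 4 ⇒ q = 9/13.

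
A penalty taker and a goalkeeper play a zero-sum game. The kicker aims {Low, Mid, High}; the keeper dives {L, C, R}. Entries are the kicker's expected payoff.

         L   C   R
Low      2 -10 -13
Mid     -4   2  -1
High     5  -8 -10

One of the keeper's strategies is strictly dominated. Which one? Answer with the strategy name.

R holds the kicker's payoff strictly below C in every row: -13 < -10, -1 < 2, -10 < -8.
So C is strictly dominated for the keeper.

C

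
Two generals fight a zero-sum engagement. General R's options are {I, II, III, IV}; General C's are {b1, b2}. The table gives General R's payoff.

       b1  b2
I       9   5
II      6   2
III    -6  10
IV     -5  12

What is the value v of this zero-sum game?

Row minima: I → 5, II → 2, III → -6, IV → -5; maximin = 5.
Column maxima: b1 → 9, b2 → 12; minimax = 9.
5 ≠ 9, so there is no saddle point; optimal play is mixed.
II is strictly dominated by I, so General R never plays it.
III is strictly dominated by IV, so General R never plays it.
On the remaining 2×2 (I, IV vs b1, b2):
Let General R play I with probability p. Expected payoff against b1: 9p + (-5)(1−p) = 14p − 5; against b2: 5p + 12(1−p) = −7p + 12.
Setting these equal: 14p − 5 = −7p + 12 ⇒ 21p = 17 ⇒ p = 17/21, and the value is (14)·(17/21) − 5 = 19/3.
For General C: with q = P(b1), equating I's and IV's payoffs gives 4q + 5 = −17q + 12 ⇒ q = 1/3.

19/3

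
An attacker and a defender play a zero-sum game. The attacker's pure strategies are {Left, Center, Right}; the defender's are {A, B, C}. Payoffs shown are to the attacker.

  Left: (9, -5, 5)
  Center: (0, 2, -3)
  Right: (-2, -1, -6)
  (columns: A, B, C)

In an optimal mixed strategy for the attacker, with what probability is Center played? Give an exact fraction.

Row minima: Left → -5, Center → -3, Right → -6; maximin = -3.
Column maxima: A → 9, B → 2, C → 5; minimax = 2.
-3 ≠ 2, so there is no saddle point; optimal play is mixed.
Right is strictly dominated by Center, so the attacker never plays it.
A is strictly dominated by C (it gives the attacker strictly more in every row), so the defender never plays it.
On the remaining 2×2 (Left, Center vs B, C):
Let the attacker play Left with probability p. Expected payoff against B: (-5)p + 2(1−p) = −7p + 2; against C: 5p + (-3)(1−p) = 8p − 3.
Setting these equal: −7p + 2 = 8p − 3 ⇒ −15p = -5 ⇒ p = 1/3, and the value is (-7)·(1/3) + 2 = -1/3.
For the defender: with q = P(B), equating Left's and Center's payoffs gives −10q + 5 = 5q − 3 ⇒ q = 8/15.

2/3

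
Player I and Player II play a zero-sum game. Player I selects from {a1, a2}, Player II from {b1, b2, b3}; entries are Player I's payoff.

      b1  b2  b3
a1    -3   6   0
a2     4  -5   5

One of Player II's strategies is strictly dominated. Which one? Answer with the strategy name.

b3

b1 holds Player I's payoff strictly below b3 in every row: -3 < 0, 4 < 5.
So b3 is strictly dominated for Player II.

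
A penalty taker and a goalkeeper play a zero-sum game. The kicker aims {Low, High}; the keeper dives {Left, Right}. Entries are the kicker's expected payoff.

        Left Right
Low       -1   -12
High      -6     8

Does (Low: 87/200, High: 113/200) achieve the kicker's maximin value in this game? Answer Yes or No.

No

Against Left this mix gives (87/200)·(-1) + (113/200)·(-6) = -153/40.
Against Right this mix gives (87/200)·(-12) + (113/200)·8 = -7/10.
The keeper will play Left, holding the kicker to -153/40. Shifting weight toward the row that does better against Left would raise this floor (the equalizing mix achieves -16/5 against both Left and Right), so the proposed strategy is not optimal.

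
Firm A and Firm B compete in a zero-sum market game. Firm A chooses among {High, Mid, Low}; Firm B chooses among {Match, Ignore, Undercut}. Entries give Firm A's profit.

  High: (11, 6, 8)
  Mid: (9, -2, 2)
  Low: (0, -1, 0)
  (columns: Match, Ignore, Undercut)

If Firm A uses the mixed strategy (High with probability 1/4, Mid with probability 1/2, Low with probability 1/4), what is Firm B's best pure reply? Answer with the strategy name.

If Firm B plays Match, Firm A's expected payoff is (1/4)·11 + (1/2)·9 + (1/4)·0 = 29/4.
If Firm B plays Ignore, Firm A's expected payoff is (1/4)·6 + (1/2)·(-2) + (1/4)·(-1) = 1/4.
If Firm B plays Undercut, Firm A's expected payoff is (1/4)·8 + (1/2)·2 + (1/4)·0 = 3.
Firm B minimizes Firm A's payoff; the smallest is 1/4, so the best response is Ignore.

Ignore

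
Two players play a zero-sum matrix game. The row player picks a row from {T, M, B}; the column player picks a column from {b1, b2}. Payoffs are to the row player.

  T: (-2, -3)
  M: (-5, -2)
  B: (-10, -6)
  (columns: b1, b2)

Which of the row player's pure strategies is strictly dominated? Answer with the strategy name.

B

T gives a strictly higher payoff than B against every column: -2 > -10, -3 > -6.
So B is strictly dominated and the row player never plays it.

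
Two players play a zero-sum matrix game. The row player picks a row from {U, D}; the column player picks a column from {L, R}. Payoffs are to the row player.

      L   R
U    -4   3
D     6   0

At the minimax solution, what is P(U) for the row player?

6/13

Row minima: U → -4, D → 0; maximin = 0.
Column maxima: L → 6, R → 3; minimax = 3.
0 ≠ 3, so there is no saddle point; optimal play is mixed.
Let the row player play U with probability p. Expected payoff against L: (-4)p + 6(1−p) = −10p + 6; against R: 3p + 0(1−p) = 3p.
Setting these equal: −10p + 6 = 3p ⇒ −13p = -6 ⇒ p = 6/13, and the value is (-10)·(6/13) + 6 = 18/13.
For the column player: with q = P(L), equating U's and D's payoffs gives −7q + 3 = 6q ⇒ q = 3/13.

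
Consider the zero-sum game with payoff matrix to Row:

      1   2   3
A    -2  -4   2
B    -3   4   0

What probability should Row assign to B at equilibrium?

Row minima: A → -4, B → -3; maximin = -3.
Column maxima: 1 → -2, 2 → 4, 3 → 2; minimax = -2.
-3 ≠ -2, so there is no saddle point; optimal play is mixed.
3 is strictly dominated by 1 (it gives Row strictly more in every row), so Column never plays it.
On the remaining 2×2 (A, B vs 1, 2):
Let Row play A with probability p. Expected payoff against 1: (-2)p + (-3)(1−p) = p − 3; against 2: (-4)p + 4(1−p) = −8p + 4.
Setting these equal: p − 3 = −8p + 4 ⇒ 9p = 7 ⇒ p = 7/9, and the value is (1)·(7/9) − 3 = -20/9.
For Column: with q = P(1), equating A's and B's payoffs gives 2q − 4 = −7q + 4 ⇒ q = 8/9.

2/9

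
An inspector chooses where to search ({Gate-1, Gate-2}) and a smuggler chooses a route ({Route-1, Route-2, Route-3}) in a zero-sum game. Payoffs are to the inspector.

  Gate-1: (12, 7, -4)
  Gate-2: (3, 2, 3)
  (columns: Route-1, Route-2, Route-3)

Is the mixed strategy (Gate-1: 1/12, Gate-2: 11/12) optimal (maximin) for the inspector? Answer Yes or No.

Yes

Against Route-1 this mix gives (1/12)·12 + (11/12)·3 = 15/4.
Against Route-2 this mix gives (1/12)·7 + (11/12)·2 = 29/12.
Against Route-3 this mix gives (1/12)·(-4) + (11/12)·3 = 29/12.
All of the smuggler's active replies (Route-2, Route-3) yield 29/12, and no column does worse for the inspector. The mix makes the smuggler indifferent and guarantees 29/12, so it is optimal.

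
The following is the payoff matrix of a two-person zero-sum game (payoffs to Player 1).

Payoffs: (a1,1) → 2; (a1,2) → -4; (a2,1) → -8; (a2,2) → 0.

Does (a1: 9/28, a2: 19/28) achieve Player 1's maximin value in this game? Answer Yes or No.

No

Against 1 this mix gives (9/28)·2 + (19/28)·(-8) = -67/14.
Against 2 this mix gives (9/28)·(-4) + (19/28)·0 = -9/7.
Player 2 will play 1, holding Player 1 to -67/14. Shifting weight toward the row that does better against 1 would raise this floor (the equalizing mix achieves -16/7 against both 1 and 2), so the proposed strategy is not optimal.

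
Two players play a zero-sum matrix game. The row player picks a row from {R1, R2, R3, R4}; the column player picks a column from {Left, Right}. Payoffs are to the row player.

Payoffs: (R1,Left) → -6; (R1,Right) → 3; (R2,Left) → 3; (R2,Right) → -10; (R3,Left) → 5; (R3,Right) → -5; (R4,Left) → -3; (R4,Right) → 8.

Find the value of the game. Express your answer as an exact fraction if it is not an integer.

25/21

Row minima: R1 → -6, R2 → -10, R3 → -5, R4 → -3; maximin = -3.
Column maxima: Left → 5, Right → 8; minimax = 5.
-3 ≠ 5, so there is no saddle point; optimal play is mixed.
R1 is strictly dominated by R4, so the row player never plays it.
R2 is strictly dominated by R3, so the row player never plays it.
On the remaining 2×2 (R3, R4 vs Left, Right):
Let the row player play R3 with probability p. Expected payoff against Left: 5p + (-3)(1−p) = 8p − 3; against Right: (-5)p + 8(1−p) = −13p + 8.
Setting these equal: 8p − 3 = −13p + 8 ⇒ 21p = 11 ⇒ p = 11/21, and the value is (8)·(11/21) − 3 = 25/21.
For the column player: with q = P(Left), equating R3's and R4's payoffs gives 10q − 5 = −11q + 8 ⇒ q = 13/21.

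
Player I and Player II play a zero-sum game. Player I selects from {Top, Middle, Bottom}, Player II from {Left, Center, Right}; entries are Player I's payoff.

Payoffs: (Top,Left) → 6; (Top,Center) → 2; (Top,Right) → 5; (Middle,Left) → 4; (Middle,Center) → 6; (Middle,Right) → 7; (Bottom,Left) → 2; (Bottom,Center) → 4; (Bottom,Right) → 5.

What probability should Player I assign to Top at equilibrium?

1/3

Row minima: Top → 2, Middle → 4, Bottom → 2; maximin = 4.
Column maxima: Left → 6, Center → 6, Right → 7; minimax = 6.
4 ≠ 6, so there is no saddle point; optimal play is mixed.
Bottom is strictly dominated by Middle, so Player I never plays it.
Right is strictly dominated by Center (it gives Player I strictly more in every row), so Player II never plays it.
On the remaining 2×2 (Top, Middle vs Left, Center):
Let Player I play Top with probability p. Expected payoff against Left: 6p + 4(1−p) = 2p + 4; against Center: 2p + 6(1−p) = −4p + 6.
Setting these equal: 2p + 4 = −4p + 6 ⇒ 6p = 2 ⇒ p = 1/3, and the value is (2)·(1/3) + 4 = 14/3.
For Player II: with q = P(Left), equating Top's and Middle's payoffs gives 4q + 2 = −2q + 6 ⇒ q = 2/3.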